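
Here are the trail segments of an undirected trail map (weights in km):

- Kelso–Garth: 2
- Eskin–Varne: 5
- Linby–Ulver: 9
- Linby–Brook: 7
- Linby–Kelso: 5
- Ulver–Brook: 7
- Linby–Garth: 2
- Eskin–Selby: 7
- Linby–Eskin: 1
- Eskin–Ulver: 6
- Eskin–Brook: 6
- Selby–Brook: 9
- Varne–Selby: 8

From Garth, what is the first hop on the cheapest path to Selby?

Compare a few routes:
Garth - Kelso - Linby - Eskin - Selby: 2+5+1+7 = 15
Garth - Linby - Eskin - Selby: 2+1+7 = 10
Garth - Linby - Eskin - Varne - Selby: 2+1+5+8 = 16
Cheapest is Garth - Linby - Eskin - Selby at 10 km.
So from Garth the first move is to Linby.

Linby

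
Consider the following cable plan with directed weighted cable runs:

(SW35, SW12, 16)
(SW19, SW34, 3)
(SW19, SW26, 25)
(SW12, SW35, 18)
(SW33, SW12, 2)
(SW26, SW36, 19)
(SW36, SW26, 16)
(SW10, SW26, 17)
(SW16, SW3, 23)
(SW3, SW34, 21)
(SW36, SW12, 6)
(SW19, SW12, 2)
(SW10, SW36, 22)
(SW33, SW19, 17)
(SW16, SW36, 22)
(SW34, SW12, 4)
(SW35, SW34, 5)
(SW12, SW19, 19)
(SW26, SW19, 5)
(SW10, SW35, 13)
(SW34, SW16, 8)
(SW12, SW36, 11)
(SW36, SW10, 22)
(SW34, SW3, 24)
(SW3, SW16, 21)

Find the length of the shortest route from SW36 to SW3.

Compare a few routes:
SW36 → SW12 → SW19 → SW34 → SW3: 6+19+3+24 = 52
SW36 → SW26 → SW19 → SW34 → SW3: 16+5+3+24 = 48
SW36 → SW12 → SW35 → SW34 → SW3: 6+18+5+24 = 53
The minimum is 48 via SW36 → SW26 → SW19 → SW34 → SW3.

48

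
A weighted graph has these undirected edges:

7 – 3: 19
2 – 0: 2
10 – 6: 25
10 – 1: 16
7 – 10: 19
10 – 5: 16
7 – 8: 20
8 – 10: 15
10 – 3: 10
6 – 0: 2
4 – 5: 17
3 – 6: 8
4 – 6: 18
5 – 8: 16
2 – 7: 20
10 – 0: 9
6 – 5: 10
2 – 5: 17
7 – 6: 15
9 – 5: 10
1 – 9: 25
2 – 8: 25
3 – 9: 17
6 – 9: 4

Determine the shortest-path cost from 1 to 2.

Enumerating some paths:
1 → 10 → 6 → 0 → 2: 16+25+2+2 = 45
1 → 10 → 0 → 2: 16+9+2 = 27
1 → 10 → 3 → 6 → 0 → 2: 16+10+8+2+2 = 38
1 → 9 → 6 → 0 → 2: 25+4+2+2 = 33
Cheapest is 1 → 10 → 0 → 2 at 27.

27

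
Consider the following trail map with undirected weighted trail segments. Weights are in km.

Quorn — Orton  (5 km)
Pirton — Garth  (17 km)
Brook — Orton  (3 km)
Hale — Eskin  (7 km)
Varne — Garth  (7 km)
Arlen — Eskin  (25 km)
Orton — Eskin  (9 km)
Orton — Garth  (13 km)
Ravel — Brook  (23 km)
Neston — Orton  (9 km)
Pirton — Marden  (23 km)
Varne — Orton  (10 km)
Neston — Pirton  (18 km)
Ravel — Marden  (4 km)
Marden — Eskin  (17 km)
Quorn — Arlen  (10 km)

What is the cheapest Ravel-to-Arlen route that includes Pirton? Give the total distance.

Shortest Ravel→Pirton: Ravel–Marden–Pirton = 27
Shortest Pirton→Arlen: Pirton–Neston–Orton–Quorn–Arlen = 42
Total via Pirton: 27 + 42 = 69 km.

69 km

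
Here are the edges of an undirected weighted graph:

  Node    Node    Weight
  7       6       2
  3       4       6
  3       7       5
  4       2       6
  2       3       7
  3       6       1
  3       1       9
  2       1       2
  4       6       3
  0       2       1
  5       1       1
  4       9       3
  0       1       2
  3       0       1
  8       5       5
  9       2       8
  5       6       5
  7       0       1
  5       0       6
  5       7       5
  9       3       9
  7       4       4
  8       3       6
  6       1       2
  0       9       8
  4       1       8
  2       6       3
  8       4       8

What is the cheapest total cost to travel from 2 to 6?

3

Candidate routes:
2–1–6: 2+2 = 4
2–6: 3 = 3
The minimum is 3 via 2–6.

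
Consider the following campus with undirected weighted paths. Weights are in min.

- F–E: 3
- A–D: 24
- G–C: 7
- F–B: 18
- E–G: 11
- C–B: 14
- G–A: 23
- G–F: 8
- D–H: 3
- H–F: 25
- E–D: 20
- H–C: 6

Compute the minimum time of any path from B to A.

44 min

Compare a few routes:
B → C → G → A: 14+7+23 = 44
B → C → H → D → A: 14+6+3+24 = 47
Cheapest is B → C → G → A at 44 min.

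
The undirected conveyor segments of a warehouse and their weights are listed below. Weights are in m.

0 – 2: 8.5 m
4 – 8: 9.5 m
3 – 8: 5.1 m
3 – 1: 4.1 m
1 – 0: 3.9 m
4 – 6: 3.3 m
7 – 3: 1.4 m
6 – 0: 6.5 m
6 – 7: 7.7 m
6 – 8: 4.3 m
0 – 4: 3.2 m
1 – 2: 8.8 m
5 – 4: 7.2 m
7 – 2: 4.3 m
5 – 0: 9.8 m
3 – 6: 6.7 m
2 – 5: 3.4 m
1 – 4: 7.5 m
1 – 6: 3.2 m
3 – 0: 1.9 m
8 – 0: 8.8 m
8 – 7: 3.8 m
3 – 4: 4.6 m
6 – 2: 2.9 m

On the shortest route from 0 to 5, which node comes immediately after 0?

Enumerating some paths:
0–4–5: 3.2+7.2 = 10.4
0–2–5: 8.5+3.4 = 11.9
0–5: 9.8 = 9.8
0–3–7–2–5: 1.9+1.4+4.3+3.4 = 11
Cheapest is 0–5 at 9.8 m.
So from 0 the first move is to 5.

5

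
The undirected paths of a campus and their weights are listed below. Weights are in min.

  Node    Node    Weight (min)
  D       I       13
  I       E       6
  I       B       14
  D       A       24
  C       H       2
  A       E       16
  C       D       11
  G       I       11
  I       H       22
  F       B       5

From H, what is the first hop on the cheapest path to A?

C

Candidate routes:
H → I → E → A: 22+6+16 = 44
H → C → D → A: 2+11+24 = 37
Cheapest is H → C → D → A at 37 min.
So from H the first move is to C.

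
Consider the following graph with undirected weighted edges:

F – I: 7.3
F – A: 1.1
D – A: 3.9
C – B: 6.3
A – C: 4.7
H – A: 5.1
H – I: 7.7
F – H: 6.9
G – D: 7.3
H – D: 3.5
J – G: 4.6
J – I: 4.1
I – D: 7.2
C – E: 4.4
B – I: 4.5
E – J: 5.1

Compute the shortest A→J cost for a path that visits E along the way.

14.2

Shortest A→E: A–C–E = 9.1
Shortest E→J: E–J = 5.1
Total via E: 9.1 + 5.1 = 14.2.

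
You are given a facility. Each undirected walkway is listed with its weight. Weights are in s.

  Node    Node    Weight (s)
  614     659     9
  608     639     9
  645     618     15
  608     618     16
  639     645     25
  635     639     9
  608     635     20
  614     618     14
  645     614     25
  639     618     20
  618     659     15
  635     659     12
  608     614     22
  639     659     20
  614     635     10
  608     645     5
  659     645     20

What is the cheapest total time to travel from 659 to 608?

Compare a few routes:
659–618–608: 15+16 = 31
659–635–639–608: 12+9+9 = 30
659–639–608: 20+9 = 29
659–645–608: 20+5 = 25
Cheapest is 659–645–608 at 25 s.

25 s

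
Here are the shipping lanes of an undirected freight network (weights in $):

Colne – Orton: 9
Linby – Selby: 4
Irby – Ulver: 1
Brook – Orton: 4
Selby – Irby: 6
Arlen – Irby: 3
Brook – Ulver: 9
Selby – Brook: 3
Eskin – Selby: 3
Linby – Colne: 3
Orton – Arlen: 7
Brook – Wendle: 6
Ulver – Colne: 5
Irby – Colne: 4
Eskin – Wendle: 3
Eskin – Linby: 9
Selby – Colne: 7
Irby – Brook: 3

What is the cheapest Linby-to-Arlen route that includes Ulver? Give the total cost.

$12

Best Linby to Ulver: Linby → Colne → Ulver costing 8
Shortest Ulver→Arlen: Ulver → Irby → Arlen = 4
Total via Ulver: 8 + 4 = $12.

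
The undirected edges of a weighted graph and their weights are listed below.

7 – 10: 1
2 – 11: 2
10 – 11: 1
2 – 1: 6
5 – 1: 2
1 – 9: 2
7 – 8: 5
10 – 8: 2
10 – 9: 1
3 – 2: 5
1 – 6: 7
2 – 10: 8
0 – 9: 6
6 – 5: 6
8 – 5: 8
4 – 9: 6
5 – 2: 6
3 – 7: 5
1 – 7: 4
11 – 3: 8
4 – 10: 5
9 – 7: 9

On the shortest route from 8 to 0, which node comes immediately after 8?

10

Candidate routes:
8–10–9–0: 2+1+6 = 9
8–7–10–9–0: 5+1+1+6 = 13
The minimum is 9 via 8–10–9–0.
So from 8 the first move is to 10.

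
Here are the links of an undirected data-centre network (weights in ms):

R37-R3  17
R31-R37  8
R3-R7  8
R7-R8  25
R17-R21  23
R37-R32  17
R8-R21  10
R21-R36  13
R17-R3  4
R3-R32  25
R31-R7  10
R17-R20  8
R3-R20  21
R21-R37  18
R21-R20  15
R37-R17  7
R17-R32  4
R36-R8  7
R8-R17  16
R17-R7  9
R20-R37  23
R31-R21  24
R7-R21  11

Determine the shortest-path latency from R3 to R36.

27 ms

Candidate routes:
R3–R17–R8–R36: 4+16+7 = 27
R3–R7–R21–R36: 8+11+13 = 32
Cheapest is R3–R17–R8–R36 at 27 ms.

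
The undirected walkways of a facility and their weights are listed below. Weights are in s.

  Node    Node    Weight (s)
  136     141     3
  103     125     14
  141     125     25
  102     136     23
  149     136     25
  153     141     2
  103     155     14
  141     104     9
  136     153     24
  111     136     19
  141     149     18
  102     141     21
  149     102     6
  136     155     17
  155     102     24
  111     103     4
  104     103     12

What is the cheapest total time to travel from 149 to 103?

Running Dijkstra from 149:
149: 0
102: 6  (via 149)
141: 18  (via 149)
153: 20  (via 141)
136: 21  (via 141)
104: 27  (via 141)
155: 30  (via 102)
103: 39  (via 104)
Shortest route: 149–141–104–103 = 39 s.

39 s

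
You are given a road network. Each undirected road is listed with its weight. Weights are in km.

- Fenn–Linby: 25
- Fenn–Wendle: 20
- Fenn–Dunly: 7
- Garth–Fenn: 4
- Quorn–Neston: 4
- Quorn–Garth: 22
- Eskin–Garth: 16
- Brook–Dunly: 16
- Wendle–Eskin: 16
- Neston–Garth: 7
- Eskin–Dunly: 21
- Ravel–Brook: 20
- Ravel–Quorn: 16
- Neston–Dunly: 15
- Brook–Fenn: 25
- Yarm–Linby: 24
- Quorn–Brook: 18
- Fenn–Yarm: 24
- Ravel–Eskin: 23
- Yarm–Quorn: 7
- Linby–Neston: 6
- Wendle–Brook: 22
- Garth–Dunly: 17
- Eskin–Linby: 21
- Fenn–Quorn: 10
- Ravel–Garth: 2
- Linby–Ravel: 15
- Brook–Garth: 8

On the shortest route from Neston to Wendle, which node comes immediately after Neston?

Enumerating some paths:
Neston → Garth → Fenn → Wendle: 7+4+20 = 31
Neston → Quorn → Fenn → Wendle: 4+10+20 = 34
Cheapest is Neston → Garth → Fenn → Wendle at 31 km.
So from Neston the first move is to Garth.

Garth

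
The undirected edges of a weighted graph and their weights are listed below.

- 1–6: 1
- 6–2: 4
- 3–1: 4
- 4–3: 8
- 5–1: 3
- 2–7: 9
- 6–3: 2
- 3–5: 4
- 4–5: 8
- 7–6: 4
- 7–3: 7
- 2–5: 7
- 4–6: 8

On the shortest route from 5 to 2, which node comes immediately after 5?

Enumerating some paths:
5–2: 7 = 7
5–3–6–2: 4+2+4 = 10
5–1–6–2: 3+1+4 = 8
The minimum is 7 via 5–2.
So from 5 the first move is to 2.

2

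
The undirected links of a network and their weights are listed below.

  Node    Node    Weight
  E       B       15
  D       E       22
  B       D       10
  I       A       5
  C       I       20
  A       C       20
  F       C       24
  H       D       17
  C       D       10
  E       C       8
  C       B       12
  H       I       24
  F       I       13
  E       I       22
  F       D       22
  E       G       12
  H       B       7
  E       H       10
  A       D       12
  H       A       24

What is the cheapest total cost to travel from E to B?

15

Enumerating some paths:
E → H → B: 10+7 = 17
E → B: 15 = 15
The minimum is 15 via E → B.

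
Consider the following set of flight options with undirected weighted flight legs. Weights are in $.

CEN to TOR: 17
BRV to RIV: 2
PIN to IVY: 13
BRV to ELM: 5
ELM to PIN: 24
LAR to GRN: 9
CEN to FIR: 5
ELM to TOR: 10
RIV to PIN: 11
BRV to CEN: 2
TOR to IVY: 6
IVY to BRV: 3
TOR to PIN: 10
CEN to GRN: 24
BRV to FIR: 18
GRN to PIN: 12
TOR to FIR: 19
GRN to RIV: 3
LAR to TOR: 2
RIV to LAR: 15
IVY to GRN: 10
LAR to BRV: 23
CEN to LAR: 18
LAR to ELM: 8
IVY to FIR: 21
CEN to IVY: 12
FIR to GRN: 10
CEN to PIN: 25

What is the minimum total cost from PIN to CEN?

$15

Running Dijkstra from PIN:
PIN: 0
TOR: 10  (via PIN)
RIV: 11  (via PIN)
LAR: 12  (via TOR)
GRN: 12  (via PIN)
IVY: 13  (via PIN)
BRV: 13  (via RIV)
CEN: 15  (via BRV)
Shortest route: PIN → RIV → BRV → CEN = $15.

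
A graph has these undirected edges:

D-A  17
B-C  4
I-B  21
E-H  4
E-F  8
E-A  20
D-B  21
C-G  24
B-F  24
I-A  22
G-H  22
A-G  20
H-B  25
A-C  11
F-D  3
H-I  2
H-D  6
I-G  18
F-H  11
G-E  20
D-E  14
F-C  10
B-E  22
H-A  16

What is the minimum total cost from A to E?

Candidate routes:
A → I → H → E: 22+2+4 = 28
A → E: 20 = 20
A → D → H → E: 17+6+4 = 27
Cheapest is A → E at 20.

20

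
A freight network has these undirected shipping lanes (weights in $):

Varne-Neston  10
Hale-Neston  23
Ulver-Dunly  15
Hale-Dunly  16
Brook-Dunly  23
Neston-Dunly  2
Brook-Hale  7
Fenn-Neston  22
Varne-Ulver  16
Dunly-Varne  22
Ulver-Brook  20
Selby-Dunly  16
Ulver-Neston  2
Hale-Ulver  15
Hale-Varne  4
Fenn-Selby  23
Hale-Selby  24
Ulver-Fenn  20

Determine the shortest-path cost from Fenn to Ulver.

Running Dijkstra from Fenn:
Fenn: 0
Ulver: 20  (via Fenn)
Shortest route: Fenn → Ulver = $20.

$20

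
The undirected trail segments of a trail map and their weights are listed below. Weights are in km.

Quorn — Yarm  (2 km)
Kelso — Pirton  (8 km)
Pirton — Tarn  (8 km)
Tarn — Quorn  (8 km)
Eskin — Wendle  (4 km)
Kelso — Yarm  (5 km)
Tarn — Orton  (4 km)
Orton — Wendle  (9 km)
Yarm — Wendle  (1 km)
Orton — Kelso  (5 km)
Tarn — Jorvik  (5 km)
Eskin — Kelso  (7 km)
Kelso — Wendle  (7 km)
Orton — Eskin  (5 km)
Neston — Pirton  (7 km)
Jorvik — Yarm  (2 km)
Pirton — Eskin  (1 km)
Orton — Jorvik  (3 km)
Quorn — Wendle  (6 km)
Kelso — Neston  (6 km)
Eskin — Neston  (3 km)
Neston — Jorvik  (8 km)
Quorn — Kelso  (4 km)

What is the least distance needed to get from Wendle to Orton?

6 km

Compare a few routes:
Wendle → Eskin → Orton: 4+5 = 9
Wendle → Yarm → Jorvik → Orton: 1+2+3 = 6
Wendle → Orton: 9 = 9
Wendle → Yarm → Kelso → Orton: 1+5+5 = 11
Cheapest is Wendle → Yarm → Jorvik → Orton at 6 km.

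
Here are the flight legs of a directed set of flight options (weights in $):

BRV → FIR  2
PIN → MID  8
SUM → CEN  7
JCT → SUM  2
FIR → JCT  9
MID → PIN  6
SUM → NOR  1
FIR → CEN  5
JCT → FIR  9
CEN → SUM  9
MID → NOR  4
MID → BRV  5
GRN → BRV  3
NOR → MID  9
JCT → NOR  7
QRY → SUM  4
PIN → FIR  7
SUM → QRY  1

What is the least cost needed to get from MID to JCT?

Settle nodes by increasing distance from MID:
MID: 0
NOR: 4  (via MID)
BRV: 5  (via MID)
PIN: 6  (via MID)
FIR: 7  (via BRV)
CEN: 12  (via FIR)
JCT: 16  (via FIR)
Shortest route: MID → BRV → FIR → JCT = $16.

$16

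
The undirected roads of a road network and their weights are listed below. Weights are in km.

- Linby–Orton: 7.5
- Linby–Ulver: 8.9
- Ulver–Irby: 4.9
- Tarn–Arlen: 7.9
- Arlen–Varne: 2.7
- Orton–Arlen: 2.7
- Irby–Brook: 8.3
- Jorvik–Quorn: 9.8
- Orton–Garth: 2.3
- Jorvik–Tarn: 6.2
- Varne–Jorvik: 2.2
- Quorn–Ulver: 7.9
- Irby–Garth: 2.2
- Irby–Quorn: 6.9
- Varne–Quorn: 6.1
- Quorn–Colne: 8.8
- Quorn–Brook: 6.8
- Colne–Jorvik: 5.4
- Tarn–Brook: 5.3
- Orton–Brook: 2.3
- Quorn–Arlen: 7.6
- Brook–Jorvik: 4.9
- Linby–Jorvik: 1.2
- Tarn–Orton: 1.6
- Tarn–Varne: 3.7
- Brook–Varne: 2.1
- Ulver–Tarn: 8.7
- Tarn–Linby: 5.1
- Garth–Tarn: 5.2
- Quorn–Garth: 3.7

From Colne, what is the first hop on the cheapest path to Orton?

Compare a few routes:
Colne → Jorvik → Varne → Tarn → Orton: 5.4+2.2+3.7+1.6 = 12.9
Colne → Jorvik → Brook → Orton: 5.4+4.9+2.3 = 12.6
Colne → Jorvik → Varne → Brook → Orton: 5.4+2.2+2.1+2.3 = 12
Cheapest is Colne → Jorvik → Varne → Brook → Orton at 12 km.
So from Colne the first move is to Jorvik.

Jorvik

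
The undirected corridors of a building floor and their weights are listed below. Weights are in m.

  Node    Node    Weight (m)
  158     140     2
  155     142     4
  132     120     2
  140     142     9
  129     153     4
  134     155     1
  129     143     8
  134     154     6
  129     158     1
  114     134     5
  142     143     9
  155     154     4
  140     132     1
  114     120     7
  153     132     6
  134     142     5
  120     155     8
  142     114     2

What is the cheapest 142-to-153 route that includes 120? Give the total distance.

Shortest 142→120: 142 → 114 → 120 = 9
Best 120 to 153: 120 → 132 → 153 costing 8
Total via 120: 9 + 8 = 17 m.

17 m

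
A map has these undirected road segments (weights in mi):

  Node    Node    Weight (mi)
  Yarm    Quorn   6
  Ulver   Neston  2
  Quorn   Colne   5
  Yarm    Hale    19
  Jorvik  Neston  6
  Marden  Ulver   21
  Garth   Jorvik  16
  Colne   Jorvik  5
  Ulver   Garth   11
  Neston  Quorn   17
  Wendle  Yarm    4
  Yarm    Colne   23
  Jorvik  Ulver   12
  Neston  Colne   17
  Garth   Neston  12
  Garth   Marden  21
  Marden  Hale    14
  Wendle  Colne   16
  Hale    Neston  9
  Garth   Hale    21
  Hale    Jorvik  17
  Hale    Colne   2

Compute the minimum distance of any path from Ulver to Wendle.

28 mi

Shortest distances from Ulver:
Ulver: 0
Neston: 2  (via Ulver)
Jorvik: 8  (via Neston)
Hale: 11  (via Neston)
Garth: 11  (via Ulver)
Colne: 13  (via Jorvik)
Quorn: 18  (via Colne)
Marden: 21  (via Ulver)
Yarm: 24  (via Quorn)
Wendle: 28  (via Yarm)
Shortest route: Ulver → Neston → Jorvik → Colne → Quorn → Yarm → Wendle = 28 mi.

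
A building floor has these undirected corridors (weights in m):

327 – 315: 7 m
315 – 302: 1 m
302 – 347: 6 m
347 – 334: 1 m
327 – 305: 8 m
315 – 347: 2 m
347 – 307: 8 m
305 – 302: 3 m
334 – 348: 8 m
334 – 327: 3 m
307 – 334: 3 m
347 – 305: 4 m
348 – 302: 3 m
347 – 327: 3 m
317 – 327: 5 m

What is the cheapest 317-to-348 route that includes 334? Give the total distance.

Best 317 to 334: 317 → 327 → 334 costing 8
Shortest 334→348: 334 → 347 → 315 → 302 → 348 = 7
Total via 334: 8 + 7 = 15 m.

15 m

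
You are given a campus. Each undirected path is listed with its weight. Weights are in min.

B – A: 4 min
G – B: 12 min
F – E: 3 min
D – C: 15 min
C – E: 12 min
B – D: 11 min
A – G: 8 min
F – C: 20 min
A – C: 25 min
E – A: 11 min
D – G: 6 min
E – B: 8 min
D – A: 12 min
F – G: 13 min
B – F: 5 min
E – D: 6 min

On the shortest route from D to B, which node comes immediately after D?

B

Compare a few routes:
D → B: 11 = 11
D → E → F → B: 6+3+5 = 14
The minimum is 11 min via D → B.
So from D the first move is to B.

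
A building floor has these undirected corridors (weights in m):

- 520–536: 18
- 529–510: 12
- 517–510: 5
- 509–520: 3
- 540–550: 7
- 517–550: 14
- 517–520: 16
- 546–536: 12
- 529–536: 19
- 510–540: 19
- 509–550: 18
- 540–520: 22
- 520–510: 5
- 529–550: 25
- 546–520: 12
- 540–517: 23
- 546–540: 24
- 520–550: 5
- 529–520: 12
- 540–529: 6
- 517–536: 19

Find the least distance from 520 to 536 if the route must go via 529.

31 m

Shortest 520→529: 520 → 529 = 12
Best 529 to 536: 529 → 536 costing 19
Total via 529: 12 + 19 = 31 m.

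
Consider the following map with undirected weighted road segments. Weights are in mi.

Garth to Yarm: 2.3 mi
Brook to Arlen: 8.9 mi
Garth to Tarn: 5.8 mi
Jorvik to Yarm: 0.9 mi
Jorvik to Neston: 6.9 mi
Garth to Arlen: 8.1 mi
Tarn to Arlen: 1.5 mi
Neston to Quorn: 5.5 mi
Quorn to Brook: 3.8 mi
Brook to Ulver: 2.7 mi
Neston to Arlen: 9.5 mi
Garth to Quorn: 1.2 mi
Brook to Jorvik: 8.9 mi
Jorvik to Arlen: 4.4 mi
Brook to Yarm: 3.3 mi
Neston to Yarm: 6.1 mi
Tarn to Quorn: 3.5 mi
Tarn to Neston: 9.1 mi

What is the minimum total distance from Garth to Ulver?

Settle nodes by increasing distance from Garth:
Garth: 0
Quorn: 1.2  (via Garth)
Yarm: 2.3  (via Garth)
Jorvik: 3.2  (via Yarm)
Tarn: 4.7  (via Quorn)
Brook: 5  (via Quorn)
Arlen: 6.2  (via Tarn)
Neston: 6.7  (via Quorn)
Ulver: 7.7  (via Brook)
Shortest route: Garth → Quorn → Brook → Ulver = 7.7 mi.

7.7 mi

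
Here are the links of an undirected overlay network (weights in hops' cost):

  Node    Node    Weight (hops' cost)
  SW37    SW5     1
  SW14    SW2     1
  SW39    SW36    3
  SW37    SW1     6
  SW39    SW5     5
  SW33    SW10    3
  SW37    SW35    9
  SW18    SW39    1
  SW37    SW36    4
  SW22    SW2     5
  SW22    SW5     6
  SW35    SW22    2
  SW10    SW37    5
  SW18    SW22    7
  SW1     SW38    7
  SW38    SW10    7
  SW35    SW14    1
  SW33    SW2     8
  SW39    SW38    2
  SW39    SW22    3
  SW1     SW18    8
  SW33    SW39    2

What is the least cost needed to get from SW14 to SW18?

7 hops' cost

Compare a few routes:
SW14 → SW35 → SW22 → SW39 → SW18: 1+2+3+1 = 7
SW14 → SW35 → SW22 → SW18: 1+2+7 = 10
Cheapest is SW14 → SW35 → SW22 → SW39 → SW18 at 7 hops' cost.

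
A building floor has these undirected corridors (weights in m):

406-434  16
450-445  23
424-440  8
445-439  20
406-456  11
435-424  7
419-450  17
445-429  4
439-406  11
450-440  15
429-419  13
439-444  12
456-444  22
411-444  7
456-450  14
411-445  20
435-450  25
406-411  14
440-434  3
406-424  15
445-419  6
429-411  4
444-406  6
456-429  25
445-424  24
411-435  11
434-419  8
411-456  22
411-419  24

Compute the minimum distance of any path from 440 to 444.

Shortest distances from 440:
440: 0
434: 3  (via 440)
424: 8  (via 440)
419: 11  (via 434)
435: 15  (via 424)
450: 15  (via 440)
445: 17  (via 419)
406: 19  (via 434)
429: 21  (via 445)
444: 25  (via 406)
Shortest route: 440 → 434 → 406 → 444 = 25 m.

25 m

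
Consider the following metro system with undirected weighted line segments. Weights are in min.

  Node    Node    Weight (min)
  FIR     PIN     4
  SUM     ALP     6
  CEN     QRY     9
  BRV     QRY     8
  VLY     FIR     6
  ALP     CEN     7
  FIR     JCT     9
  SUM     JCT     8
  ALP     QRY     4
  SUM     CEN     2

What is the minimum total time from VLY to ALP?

Compare a few routes:
VLY → FIR → JCT → SUM → CEN → QRY → ALP: 6+9+8+2+9+4 = 38
VLY → FIR → JCT → SUM → ALP: 6+9+8+6 = 29
VLY → FIR → JCT → SUM → CEN → ALP: 6+9+8+2+7 = 32
The minimum is 29 min via VLY → FIR → JCT → SUM → ALP.

29 min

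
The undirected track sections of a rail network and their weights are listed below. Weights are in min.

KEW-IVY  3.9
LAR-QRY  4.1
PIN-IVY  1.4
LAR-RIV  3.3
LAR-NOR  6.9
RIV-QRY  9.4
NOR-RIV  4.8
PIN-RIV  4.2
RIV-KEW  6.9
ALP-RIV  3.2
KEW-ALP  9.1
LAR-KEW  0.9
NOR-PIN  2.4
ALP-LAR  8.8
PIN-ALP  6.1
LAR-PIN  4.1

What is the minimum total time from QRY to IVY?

Enumerating some paths:
QRY–LAR–PIN–IVY: 4.1+4.1+1.4 = 9.6
QRY–LAR–KEW–IVY: 4.1+0.9+3.9 = 8.9
QRY–LAR–RIV–PIN–IVY: 4.1+3.3+4.2+1.4 = 13
Cheapest is QRY–LAR–KEW–IVY at 8.9 min.

8.9 min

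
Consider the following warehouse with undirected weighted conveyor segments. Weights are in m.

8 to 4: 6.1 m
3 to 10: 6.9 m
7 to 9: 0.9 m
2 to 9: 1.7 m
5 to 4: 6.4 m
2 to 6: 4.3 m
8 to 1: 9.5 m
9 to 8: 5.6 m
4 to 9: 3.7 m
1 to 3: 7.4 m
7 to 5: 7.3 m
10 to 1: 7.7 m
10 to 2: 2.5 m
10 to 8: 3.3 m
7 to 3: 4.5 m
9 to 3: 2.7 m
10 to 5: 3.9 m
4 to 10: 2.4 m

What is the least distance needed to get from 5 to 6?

10.7 m

Candidate routes:
5 → 4 → 10 → 2 → 6: 6.4+2.4+2.5+4.3 = 15.6
5 → 10 → 4 → 9 → 2 → 6: 3.9+2.4+3.7+1.7+4.3 = 16
5 → 7 → 9 → 2 → 6: 7.3+0.9+1.7+4.3 = 14.2
5 → 10 → 2 → 6: 3.9+2.5+4.3 = 10.7
Cheapest is 5 → 10 → 2 → 6 at 10.7 m.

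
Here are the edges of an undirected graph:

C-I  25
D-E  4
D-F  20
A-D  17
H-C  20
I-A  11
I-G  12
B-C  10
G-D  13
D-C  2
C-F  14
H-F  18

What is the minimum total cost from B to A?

29

Candidate routes:
B - C - I - A: 10+25+11 = 46
B - C - D - A: 10+2+17 = 29
The minimum is 29 via B - C - D - A.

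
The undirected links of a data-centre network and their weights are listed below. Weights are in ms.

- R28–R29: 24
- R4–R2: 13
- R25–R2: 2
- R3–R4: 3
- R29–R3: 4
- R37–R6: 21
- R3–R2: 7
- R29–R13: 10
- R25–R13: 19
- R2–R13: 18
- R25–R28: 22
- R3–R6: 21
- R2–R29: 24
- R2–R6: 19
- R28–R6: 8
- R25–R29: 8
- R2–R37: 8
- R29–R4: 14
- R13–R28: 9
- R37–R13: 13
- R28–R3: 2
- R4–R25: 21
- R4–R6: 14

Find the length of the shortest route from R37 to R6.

21 ms

Compare a few routes:
R37–R2–R3–R28–R6: 8+7+2+8 = 25
R37–R2–R6: 8+19 = 27
R37–R13–R28–R6: 13+9+8 = 30
R37–R6: 21 = 21
Cheapest is R37–R6 at 21 ms.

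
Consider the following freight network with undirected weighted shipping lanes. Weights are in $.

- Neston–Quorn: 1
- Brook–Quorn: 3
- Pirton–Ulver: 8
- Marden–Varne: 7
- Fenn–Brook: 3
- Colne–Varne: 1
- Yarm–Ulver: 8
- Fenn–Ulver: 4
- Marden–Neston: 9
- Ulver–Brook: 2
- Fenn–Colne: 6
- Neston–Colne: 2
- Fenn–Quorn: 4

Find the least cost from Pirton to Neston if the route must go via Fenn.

Best Pirton to Fenn: Pirton → Ulver → Fenn costing 12
Shortest Fenn→Neston: Fenn → Quorn → Neston = 5
Total via Fenn: 12 + 5 = $17.

$17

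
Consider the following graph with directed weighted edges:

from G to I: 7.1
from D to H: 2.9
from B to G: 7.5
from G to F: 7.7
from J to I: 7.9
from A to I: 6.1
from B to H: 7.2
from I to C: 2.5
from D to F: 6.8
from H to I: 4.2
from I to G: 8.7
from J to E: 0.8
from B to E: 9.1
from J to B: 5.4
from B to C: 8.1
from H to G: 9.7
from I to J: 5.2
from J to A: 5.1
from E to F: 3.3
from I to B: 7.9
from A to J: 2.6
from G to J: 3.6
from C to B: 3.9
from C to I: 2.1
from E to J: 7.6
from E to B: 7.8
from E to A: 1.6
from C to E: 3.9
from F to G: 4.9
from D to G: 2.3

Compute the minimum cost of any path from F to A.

10.9

Settle nodes by increasing distance from F:
F: 0
G: 4.9  (via F)
J: 8.5  (via G)
E: 9.3  (via J)
A: 10.9  (via E)
Shortest route: F → G → J → E → A = 10.9.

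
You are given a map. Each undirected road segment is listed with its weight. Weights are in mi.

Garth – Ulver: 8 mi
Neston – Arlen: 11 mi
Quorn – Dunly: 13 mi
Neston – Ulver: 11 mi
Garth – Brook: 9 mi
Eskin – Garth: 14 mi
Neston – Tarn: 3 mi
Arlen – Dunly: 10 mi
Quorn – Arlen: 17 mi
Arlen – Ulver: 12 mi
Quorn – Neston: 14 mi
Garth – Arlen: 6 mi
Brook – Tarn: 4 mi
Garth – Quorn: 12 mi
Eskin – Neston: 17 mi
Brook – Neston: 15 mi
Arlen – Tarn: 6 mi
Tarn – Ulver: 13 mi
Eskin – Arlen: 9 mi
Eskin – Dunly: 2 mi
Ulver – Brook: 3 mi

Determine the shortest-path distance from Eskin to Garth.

14 mi

Shortest distances from Eskin:
Eskin: 0
Dunly: 2  (via Eskin)
Arlen: 9  (via Eskin)
Garth: 14  (via Eskin)
Shortest route: Eskin–Garth = 14 mi.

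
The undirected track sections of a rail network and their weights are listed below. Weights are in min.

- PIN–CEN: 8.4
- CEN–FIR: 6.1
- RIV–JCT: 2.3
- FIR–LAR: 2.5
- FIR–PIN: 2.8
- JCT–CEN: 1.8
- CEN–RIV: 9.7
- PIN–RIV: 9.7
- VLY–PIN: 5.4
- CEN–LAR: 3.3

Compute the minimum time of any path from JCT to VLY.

15.6 min

Compare a few routes:
JCT–CEN–PIN–VLY: 1.8+8.4+5.4 = 15.6
JCT–CEN–LAR–FIR–PIN–VLY: 1.8+3.3+2.5+2.8+5.4 = 15.8
The minimum is 15.6 min via JCT–CEN–PIN–VLY.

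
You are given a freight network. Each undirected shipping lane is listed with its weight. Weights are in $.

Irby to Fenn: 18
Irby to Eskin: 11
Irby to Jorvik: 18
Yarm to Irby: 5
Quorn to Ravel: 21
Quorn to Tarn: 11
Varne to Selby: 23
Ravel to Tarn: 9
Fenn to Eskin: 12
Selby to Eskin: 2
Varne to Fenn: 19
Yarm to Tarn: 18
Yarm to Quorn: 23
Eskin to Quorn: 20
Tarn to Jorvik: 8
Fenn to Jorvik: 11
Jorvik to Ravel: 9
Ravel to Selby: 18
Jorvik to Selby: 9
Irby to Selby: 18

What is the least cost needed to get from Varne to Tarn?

Compare a few routes:
Varne–Selby–Jorvik–Tarn: 23+9+8 = 40
Varne–Fenn–Jorvik–Tarn: 19+11+8 = 38
Varne–Fenn–Jorvik–Ravel–Tarn: 19+11+9+9 = 48
Varne–Fenn–Eskin–Selby–Jorvik–Tarn: 19+12+2+9+8 = 50
The minimum is $38 via Varne–Fenn–Jorvik–Tarn.

$38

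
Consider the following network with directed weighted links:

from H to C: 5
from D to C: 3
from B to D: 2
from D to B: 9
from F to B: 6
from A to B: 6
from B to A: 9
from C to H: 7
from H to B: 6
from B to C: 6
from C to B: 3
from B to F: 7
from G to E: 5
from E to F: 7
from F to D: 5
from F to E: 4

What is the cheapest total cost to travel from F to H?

Enumerating some paths:
F–D–C–H: 5+3+7 = 15
F–D–B–C–H: 5+9+6+7 = 27
F–B–C–H: 6+6+7 = 19
F–B–D–C–H: 6+2+3+7 = 18
Cheapest is F–D–C–H at 15.

15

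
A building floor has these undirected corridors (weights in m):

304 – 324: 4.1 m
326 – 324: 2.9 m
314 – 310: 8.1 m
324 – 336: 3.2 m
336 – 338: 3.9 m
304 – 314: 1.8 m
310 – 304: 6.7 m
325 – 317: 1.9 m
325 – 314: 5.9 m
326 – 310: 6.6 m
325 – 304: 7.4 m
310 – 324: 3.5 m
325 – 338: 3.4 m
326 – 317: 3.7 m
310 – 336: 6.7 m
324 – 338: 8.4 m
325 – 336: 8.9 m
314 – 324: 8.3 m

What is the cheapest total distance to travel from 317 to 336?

9.2 m

Enumerating some paths:
317 - 325 - 338 - 336: 1.9+3.4+3.9 = 9.2
317 - 326 - 324 - 336: 3.7+2.9+3.2 = 9.8
The minimum is 9.2 m via 317 - 325 - 338 - 336.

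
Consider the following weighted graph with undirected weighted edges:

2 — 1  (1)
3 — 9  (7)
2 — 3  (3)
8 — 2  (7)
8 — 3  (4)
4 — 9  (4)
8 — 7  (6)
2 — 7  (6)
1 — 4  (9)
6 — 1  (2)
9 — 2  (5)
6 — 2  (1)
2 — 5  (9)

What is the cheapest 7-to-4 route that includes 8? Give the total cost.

Best 7 to 8: 7 → 8 costing 6
Shortest 8→4: 8 → 3 → 9 → 4 = 15
Total via 8: 6 + 15 = 21.

21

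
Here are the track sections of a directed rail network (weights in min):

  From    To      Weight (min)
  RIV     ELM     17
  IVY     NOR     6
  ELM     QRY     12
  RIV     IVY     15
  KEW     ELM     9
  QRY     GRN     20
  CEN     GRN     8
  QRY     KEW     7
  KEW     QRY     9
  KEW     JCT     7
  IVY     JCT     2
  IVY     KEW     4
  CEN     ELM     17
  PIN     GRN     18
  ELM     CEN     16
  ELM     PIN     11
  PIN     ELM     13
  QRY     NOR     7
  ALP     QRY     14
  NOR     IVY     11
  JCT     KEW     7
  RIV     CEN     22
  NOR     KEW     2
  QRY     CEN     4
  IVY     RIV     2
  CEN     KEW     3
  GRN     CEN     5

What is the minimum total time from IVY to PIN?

24 min

Settle nodes by increasing distance from IVY:
IVY: 0
JCT: 2  (via IVY)
RIV: 2  (via IVY)
KEW: 4  (via IVY)
NOR: 6  (via IVY)
ELM: 13  (via KEW)
QRY: 13  (via KEW)
CEN: 17  (via QRY)
PIN: 24  (via ELM)
Shortest route: IVY → KEW → ELM → PIN = 24 min.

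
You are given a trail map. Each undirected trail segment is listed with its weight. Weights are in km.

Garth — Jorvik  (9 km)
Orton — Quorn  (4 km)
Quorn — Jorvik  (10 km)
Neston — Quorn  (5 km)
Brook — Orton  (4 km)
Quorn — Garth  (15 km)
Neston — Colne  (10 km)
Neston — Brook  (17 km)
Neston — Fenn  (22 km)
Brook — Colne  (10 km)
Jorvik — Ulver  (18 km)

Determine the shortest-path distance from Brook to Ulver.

36 km

Shortest distances from Brook:
Brook: 0
Orton: 4  (via Brook)
Quorn: 8  (via Orton)
Colne: 10  (via Brook)
Neston: 13  (via Quorn)
Jorvik: 18  (via Quorn)
Garth: 23  (via Quorn)
Fenn: 35  (via Neston)
Ulver: 36  (via Jorvik)
Shortest route: Brook–Orton–Quorn–Jorvik–Ulver = 36 km.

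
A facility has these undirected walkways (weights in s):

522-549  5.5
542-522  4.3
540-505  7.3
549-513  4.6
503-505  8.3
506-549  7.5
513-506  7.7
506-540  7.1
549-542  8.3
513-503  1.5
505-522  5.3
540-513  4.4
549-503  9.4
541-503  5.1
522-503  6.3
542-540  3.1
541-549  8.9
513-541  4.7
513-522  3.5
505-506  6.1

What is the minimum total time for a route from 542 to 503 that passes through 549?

Shortest 542→549: 542–549 = 8.3
Shortest 549→503: 549–513–503 = 6.1
Total via 549: 8.3 + 6.1 = 14.4 s.

14.4 s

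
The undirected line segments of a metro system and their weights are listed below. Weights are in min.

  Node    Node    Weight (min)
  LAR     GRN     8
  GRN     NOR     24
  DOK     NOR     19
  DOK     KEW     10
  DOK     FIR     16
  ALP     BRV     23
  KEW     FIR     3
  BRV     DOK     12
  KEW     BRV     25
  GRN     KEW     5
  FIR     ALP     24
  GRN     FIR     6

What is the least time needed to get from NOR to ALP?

Shortest distances from NOR:
NOR: 0
DOK: 19  (via NOR)
GRN: 24  (via NOR)
KEW: 29  (via DOK)
FIR: 30  (via GRN)
BRV: 31  (via DOK)
LAR: 32  (via GRN)
ALP: 54  (via FIR)
Shortest route: NOR–GRN–FIR–ALP = 54 min.

54 min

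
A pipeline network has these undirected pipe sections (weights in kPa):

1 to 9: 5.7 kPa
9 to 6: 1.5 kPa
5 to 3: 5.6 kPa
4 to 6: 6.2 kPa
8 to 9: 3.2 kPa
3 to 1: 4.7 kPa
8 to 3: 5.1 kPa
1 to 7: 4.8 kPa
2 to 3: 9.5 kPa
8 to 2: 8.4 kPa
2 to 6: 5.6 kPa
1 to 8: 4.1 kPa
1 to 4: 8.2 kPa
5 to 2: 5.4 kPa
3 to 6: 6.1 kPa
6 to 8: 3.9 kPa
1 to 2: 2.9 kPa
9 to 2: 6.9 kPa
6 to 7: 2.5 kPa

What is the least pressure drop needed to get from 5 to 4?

16.5 kPa

Compare a few routes:
5–2–1–4: 5.4+2.9+8.2 = 16.5
5–2–6–4: 5.4+5.6+6.2 = 17.2
5–3–1–4: 5.6+4.7+8.2 = 18.5
5–3–6–4: 5.6+6.1+6.2 = 17.9
The minimum is 16.5 kPa via 5–2–1–4.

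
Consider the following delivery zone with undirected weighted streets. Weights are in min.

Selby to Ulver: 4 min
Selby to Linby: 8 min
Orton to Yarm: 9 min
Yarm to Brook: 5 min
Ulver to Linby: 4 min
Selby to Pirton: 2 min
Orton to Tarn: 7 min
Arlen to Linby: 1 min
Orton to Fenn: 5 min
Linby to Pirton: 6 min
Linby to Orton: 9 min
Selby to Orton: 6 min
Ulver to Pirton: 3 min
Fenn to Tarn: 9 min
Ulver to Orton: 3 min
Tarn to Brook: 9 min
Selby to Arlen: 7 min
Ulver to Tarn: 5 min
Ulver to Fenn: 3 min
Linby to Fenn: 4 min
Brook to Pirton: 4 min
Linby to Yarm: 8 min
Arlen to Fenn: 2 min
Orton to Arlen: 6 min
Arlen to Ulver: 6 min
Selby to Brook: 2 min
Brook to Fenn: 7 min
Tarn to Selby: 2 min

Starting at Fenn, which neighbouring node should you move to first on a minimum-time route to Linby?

Compare a few routes:
Fenn–Arlen–Linby: 2+1 = 3
Fenn–Linby: 4 = 4
Cheapest is Fenn–Arlen–Linby at 3 min.
So from Fenn the first move is to Arlen.

Arlen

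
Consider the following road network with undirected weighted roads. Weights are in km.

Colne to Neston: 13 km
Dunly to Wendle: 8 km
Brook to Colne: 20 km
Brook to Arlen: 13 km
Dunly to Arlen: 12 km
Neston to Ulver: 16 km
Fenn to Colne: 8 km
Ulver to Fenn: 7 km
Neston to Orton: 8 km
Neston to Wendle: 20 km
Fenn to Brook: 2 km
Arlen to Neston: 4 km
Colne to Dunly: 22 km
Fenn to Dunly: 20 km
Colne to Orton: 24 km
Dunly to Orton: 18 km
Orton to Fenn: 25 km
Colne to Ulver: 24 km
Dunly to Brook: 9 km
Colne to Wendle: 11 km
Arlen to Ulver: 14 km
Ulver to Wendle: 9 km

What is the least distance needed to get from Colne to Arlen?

17 km

Compare a few routes:
Colne → Fenn → Brook → Arlen: 8+2+13 = 23
Colne → Fenn → Ulver → Arlen: 8+7+14 = 29
Colne → Neston → Arlen: 13+4 = 17
The minimum is 17 km via Colne → Neston → Arlen.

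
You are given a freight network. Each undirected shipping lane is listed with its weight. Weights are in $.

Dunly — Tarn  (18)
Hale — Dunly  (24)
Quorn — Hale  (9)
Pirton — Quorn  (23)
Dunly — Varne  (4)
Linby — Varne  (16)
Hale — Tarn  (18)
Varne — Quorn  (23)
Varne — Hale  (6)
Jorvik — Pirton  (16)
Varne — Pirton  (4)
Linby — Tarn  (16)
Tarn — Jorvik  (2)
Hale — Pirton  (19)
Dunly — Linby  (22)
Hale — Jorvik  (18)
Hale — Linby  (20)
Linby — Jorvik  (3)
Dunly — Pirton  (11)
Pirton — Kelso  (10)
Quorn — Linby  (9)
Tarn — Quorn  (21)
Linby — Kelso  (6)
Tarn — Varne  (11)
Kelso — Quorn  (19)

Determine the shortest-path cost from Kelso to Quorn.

Shortest distances from Kelso:
Kelso: 0
Linby: 6  (via Kelso)
Jorvik: 9  (via Linby)
Pirton: 10  (via Kelso)
Tarn: 11  (via Jorvik)
Varne: 14  (via Pirton)
Quorn: 15  (via Linby)
Shortest route: Kelso–Linby–Quorn = $15.

$15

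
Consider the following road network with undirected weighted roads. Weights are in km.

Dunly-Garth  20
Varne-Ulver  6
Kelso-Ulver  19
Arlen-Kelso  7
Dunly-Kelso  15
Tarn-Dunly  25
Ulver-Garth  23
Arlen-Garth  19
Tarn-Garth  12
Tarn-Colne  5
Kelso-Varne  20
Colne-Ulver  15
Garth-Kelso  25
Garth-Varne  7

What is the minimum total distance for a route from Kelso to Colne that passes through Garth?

42 km

Shortest Kelso→Garth: Kelso–Garth = 25
Shortest Garth→Colne: Garth–Tarn–Colne = 17
Total via Garth: 25 + 17 = 42 km.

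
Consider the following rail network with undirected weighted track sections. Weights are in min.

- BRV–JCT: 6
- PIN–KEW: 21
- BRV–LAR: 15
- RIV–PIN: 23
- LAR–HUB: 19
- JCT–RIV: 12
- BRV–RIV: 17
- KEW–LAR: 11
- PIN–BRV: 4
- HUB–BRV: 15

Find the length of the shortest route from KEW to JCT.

31 min

Candidate routes:
KEW → LAR → BRV → JCT: 11+15+6 = 32
KEW → PIN → BRV → JCT: 21+4+6 = 31
KEW → LAR → HUB → BRV → JCT: 11+19+15+6 = 51
The minimum is 31 min via KEW → PIN → BRV → JCT.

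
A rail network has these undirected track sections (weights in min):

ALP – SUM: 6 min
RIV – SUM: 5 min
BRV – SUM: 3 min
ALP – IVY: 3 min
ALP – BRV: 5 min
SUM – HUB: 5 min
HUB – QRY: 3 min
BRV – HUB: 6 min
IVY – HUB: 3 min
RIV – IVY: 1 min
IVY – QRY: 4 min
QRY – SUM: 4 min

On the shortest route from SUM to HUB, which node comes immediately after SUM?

Candidate routes:
SUM → HUB: 5 = 5
SUM → QRY → HUB: 4+3 = 7
The minimum is 5 min via SUM → HUB.
So from SUM the first move is to HUB.

HUB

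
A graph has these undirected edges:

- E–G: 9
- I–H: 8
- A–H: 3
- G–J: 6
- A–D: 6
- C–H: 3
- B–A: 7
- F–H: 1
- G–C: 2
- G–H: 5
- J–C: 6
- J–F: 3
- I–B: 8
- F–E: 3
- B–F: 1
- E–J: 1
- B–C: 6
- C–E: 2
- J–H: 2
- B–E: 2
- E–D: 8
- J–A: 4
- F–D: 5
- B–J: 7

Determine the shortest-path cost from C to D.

Enumerating some paths:
C → H → F → D: 3+1+5 = 9
C → E → F → D: 2+3+5 = 10
Cheapest is C → H → F → D at 9.

9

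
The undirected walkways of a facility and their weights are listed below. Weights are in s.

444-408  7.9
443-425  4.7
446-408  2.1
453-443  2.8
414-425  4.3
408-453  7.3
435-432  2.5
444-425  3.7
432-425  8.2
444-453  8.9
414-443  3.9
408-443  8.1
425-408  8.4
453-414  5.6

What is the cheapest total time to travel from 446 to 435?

21.2 s

Shortest distances from 446:
446: 0
408: 2.1  (via 446)
453: 9.4  (via 408)
444: 10  (via 408)
443: 10.2  (via 408)
425: 10.5  (via 408)
414: 14.1  (via 443)
432: 18.7  (via 425)
435: 21.2  (via 432)
Shortest route: 446 → 408 → 425 → 432 → 435 = 21.2 s.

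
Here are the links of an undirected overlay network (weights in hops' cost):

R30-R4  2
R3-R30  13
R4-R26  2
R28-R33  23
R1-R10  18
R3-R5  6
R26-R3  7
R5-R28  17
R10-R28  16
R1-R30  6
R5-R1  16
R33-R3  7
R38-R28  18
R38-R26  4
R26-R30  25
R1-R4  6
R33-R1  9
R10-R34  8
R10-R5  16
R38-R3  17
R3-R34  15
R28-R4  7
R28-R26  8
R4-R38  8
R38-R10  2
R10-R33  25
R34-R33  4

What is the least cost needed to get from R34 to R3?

11 hops' cost

Candidate routes:
R34 - R3: 15 = 15
R34 - R33 - R3: 4+7 = 11
The minimum is 11 hops' cost via R34 - R33 - R3.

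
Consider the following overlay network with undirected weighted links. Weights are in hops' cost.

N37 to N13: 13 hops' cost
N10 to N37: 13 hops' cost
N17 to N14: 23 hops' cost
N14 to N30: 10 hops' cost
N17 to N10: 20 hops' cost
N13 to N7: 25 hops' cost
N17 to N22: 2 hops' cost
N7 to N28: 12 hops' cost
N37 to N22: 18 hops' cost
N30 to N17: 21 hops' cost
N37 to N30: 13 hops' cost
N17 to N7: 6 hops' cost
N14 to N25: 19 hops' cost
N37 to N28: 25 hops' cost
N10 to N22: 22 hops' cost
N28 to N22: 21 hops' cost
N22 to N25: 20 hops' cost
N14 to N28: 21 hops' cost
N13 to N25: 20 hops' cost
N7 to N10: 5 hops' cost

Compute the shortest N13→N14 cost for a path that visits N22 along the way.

Best N13 to N22: N13 → N37 → N22 costing 31
Best N22 to N14: N22 → N17 → N14 costing 25
Total via N22: 31 + 25 = 56 hops' cost.

56 hops' cost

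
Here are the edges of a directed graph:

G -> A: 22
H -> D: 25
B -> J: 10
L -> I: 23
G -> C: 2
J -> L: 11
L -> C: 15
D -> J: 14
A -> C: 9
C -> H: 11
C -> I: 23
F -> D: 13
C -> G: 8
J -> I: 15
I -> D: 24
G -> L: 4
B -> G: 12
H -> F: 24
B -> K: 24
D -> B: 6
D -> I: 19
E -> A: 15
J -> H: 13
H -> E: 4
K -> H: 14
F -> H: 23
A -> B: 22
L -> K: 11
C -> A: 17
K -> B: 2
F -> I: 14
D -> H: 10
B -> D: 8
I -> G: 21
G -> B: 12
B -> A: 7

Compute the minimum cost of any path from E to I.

47

Enumerating some paths:
E → A → B → J → I: 15+22+10+15 = 62
E → A → C → I: 15+9+23 = 47
E → A → B → D → I: 15+22+8+19 = 64
E → A → C → G → L → I: 15+9+8+4+23 = 59
The minimum is 47 via E → A → C → I.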